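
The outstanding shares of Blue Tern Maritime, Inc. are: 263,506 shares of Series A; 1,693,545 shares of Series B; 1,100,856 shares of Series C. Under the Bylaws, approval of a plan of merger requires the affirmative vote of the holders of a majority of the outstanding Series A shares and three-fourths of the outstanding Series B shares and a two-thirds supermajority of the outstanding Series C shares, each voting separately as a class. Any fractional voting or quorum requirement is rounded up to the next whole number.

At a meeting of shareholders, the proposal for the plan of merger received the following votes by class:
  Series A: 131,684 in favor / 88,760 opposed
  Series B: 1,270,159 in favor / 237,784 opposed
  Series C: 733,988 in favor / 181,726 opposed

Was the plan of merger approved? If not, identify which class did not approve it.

Series A: a majority of 263506 is 131754; 131,754 required, 131,684 in favor — not approved.
Series B: 3/4 of 1693545 = 1270158.75, rounded up to 1270159; 1,270,159 required, 1,270,159 in favor — approved.
Series C: 2/3 of 1100856 = 733904; 733,904 required, 733,988 in favor — approved.

Not approved — the Series A shares did not give the required vote.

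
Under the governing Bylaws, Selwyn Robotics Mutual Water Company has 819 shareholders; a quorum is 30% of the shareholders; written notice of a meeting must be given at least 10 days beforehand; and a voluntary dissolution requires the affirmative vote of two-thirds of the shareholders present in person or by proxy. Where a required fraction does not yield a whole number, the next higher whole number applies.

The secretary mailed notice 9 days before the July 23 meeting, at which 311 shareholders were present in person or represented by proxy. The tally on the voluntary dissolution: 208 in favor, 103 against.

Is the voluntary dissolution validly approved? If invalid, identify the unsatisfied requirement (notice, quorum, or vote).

Invalid — notice requirement not satisfied.

Notice: 9 days given; 10 required. Not satisfied.
Quorum: 30% of 819 = 245.70, rounded up to 246; 311 present. Satisfied.
Vote: requires two-thirds of those present (311); 2/3 of 311 = 207.33, rounded up to 208, so 208 needed; 208 in favor. Satisfied.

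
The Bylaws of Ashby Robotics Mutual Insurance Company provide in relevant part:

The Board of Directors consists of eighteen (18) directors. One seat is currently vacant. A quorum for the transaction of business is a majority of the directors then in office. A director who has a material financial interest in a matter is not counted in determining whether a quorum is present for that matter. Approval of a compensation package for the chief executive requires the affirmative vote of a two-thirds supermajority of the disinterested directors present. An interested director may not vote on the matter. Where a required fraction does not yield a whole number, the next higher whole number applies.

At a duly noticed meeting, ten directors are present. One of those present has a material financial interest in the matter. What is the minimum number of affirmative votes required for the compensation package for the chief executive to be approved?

The compensation package for the chief executive requires two-thirds of the disinterested directors present (10 − 1 = 9).
2/3 of 9 = 6.

6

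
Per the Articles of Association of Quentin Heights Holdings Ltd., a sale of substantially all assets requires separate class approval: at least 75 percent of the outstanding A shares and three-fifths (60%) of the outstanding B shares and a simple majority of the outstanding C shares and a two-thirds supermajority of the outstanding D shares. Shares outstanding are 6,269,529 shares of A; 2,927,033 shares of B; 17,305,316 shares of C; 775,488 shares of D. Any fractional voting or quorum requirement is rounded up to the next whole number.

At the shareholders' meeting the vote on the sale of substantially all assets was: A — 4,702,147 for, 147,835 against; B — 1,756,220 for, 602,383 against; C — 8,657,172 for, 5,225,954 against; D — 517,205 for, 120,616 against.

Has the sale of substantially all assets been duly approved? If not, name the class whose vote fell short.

Approved — every class gave the required vote.

A: 3/4 of 6269529 = 4702146.75, rounded up to 4702147; 4,702,147 required, 4,702,147 in favor — approved.
B: 3/5 of 2927033 = 1756219.80, rounded up to 1756220; 1,756,220 required, 1,756,220 in favor — approved.
C: a majority of 17305316 is 8652659; 8,652,659 required, 8,657,172 in favor — approved.
D: 2/3 of 775488 = 516992; 516,992 required, 517,205 in favor — approved.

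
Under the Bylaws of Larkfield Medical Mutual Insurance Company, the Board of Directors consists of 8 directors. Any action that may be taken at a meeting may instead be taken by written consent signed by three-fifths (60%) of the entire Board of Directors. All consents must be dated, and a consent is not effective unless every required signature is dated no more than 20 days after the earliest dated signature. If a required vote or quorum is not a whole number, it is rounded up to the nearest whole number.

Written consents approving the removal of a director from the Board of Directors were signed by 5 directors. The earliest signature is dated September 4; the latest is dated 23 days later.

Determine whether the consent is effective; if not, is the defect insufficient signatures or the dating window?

Signatures required: three-fifths (60%) of 8 — 3/5 of 8 = 4.80, rounded up to 5, so 5 needed; 5 signed. Sufficient.
Dating window: the latest signature is 23 days after the earliest; the limit is 20 days. Outside the window.

Not effective — dating-window requirement not satisfied.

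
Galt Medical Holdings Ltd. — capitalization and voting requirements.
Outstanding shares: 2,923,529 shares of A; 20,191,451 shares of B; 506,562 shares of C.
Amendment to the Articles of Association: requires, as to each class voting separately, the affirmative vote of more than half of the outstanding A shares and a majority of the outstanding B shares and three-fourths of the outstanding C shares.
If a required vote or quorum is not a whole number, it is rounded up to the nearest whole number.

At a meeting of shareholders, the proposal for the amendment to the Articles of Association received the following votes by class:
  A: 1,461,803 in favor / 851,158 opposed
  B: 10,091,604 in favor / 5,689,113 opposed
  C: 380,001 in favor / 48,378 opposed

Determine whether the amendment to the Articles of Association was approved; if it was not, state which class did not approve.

Not approved — the B shares did not give the required vote.

A: a majority of 2923529 is 1461765; 1,461,765 required, 1,461,803 in favor — approved.
B: a majority of 20191451 is 10095726; 10,095,726 required, 10,091,604 in favor — not approved.
C: 3/4 of 506562 = 379921.50, rounded up to 379922; 379,922 required, 380,001 in favor — approved.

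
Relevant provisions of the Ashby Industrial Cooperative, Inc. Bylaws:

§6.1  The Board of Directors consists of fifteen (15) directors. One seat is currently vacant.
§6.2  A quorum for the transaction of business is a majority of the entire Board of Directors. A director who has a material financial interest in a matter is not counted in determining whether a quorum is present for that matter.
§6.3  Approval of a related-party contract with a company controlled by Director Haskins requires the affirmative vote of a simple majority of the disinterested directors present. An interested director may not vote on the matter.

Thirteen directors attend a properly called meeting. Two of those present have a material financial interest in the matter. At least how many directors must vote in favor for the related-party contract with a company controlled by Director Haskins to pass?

The related-party contract with a company controlled by Director Haskins requires a majority of the disinterested directors present (13 − 2 = 11).
A majority of 11 is 6.

6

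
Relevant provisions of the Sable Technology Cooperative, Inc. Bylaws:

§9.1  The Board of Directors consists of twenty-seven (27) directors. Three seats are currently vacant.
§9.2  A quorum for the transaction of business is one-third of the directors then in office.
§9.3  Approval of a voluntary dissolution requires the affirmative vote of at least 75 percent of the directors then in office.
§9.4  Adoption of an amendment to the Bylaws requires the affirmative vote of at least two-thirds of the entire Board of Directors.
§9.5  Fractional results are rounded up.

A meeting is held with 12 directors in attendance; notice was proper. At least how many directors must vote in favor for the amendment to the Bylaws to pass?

18

The amendment to the Bylaws requires two-thirds of the entire Board of Directors (27).
2/3 of 27 = 18.
(Only 12 can vote, so the amendment to the Bylaws cannot pass at this meeting, but the required vote is still 18.)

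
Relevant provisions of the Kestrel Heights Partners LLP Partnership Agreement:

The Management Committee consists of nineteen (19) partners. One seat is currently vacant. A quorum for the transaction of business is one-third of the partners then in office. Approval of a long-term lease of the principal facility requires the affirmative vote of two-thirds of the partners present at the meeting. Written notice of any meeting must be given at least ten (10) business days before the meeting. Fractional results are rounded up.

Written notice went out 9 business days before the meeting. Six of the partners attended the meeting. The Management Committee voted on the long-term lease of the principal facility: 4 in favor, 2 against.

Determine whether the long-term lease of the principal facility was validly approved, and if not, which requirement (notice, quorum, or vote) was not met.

Invalid — notice requirement not satisfied.

Notice: 9 business days given; 10 required (9 < 10). Not satisfied.
Quorum: 6 present; quorum is 6. Satisfied.
Vote: the long-term lease of the principal facility requires two-thirds of the partners present (6). 2/3 of 6 = 4, so 4 affirmative votes are needed; 4 voted in favor. Satisfied.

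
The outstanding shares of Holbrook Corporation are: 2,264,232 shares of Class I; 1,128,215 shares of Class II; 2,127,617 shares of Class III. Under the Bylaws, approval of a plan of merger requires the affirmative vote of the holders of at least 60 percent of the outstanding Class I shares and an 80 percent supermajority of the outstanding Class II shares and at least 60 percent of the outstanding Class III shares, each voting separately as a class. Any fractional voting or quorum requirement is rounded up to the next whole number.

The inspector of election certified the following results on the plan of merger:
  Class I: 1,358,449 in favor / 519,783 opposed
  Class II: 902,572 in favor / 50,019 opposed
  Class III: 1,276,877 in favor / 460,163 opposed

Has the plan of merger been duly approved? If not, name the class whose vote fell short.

Not approved — the Class I shares did not give the required vote.

Class I: 3/5 of 2264232 = 1358539.20, rounded up to 1358540; 1,358,540 required, 1,358,449 in favor — not approved.
Class II: 4/5 of 1128215 = 902572; 902,572 required, 902,572 in favor — approved.
Class III: 3/5 of 2127617 = 1276570.20, rounded up to 1276571; 1,276,571 required, 1,276,877 in favor — approved.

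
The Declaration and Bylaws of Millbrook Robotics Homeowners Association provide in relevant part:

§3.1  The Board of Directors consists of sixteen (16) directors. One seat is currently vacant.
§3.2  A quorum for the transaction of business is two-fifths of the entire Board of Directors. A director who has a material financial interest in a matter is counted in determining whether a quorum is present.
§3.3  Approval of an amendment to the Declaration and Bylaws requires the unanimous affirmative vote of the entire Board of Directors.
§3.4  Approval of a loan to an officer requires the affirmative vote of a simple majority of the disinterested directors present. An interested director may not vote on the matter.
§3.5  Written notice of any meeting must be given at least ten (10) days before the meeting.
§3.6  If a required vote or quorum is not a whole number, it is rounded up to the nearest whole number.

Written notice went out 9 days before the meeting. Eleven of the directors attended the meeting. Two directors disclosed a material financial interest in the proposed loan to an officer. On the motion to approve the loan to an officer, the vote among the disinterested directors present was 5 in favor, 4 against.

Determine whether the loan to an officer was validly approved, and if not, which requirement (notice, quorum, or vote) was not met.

Notice: 9 days given; 10 required (9 < 10). Not satisfied.
Quorum: 11 present (interested directors count toward quorum); quorum is 7. Satisfied.
Vote: the loan to an officer requires a majority of the disinterested directors present (11 − 2 = 9). A majority of 9 is 5, so 5 affirmative votes are needed; 5 voted in favor. Satisfied.

Invalid — notice requirement not satisfied.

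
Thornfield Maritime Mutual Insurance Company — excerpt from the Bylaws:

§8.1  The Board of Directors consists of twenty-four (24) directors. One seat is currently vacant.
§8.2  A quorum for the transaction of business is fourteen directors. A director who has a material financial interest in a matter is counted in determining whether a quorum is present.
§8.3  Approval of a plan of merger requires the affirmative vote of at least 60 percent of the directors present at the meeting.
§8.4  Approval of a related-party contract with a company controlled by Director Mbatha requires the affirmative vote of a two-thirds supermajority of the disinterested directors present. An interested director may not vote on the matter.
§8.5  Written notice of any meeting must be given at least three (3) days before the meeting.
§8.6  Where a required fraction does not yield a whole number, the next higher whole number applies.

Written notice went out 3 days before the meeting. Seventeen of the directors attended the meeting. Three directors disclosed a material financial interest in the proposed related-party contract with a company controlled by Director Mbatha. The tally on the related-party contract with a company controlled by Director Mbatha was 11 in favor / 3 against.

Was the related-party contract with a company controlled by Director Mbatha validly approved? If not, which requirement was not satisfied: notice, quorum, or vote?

Notice: 3 days given; 3 required (3 ≥ 3). Satisfied.
Quorum: 17 present (interested directors count toward quorum); quorum is 14. Satisfied.
Vote: the related-party contract with a company controlled by Director Mbatha requires two-thirds of the disinterested directors present (17 − 3 = 14). 2/3 of 14 = 9.33, rounded up to 10, so 10 affirmative votes are needed; 11 voted in favor. Satisfied.

Valid — all requirements satisfied.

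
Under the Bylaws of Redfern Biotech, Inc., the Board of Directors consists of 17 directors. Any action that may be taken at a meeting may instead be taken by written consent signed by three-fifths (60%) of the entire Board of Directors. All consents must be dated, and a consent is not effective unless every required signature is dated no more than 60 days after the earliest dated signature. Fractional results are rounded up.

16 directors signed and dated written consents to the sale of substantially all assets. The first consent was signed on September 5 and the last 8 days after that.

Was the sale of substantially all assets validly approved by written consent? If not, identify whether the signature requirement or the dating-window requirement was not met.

Signatures required: three-fifths (60%) of 17 — 3/5 of 17 = 10.20, rounded up to 11, so 11 needed; 16 signed. Sufficient.
Dating window: the latest signature is 8 days after the earliest; the limit is 60 days. Within the window.

Effective — both the signature and dating-window requirements are satisfied.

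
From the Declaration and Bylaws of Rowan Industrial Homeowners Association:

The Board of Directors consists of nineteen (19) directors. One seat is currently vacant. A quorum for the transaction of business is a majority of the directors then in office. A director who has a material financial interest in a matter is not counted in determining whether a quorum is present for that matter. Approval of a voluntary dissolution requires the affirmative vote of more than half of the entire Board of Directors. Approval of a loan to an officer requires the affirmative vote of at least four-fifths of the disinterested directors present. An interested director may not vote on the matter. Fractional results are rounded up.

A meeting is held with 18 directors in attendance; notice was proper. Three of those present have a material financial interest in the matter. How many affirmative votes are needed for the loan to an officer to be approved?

12

The loan to an officer requires four-fifths of the disinterested directors present (18 − 3 = 15).
4/5 of 15 = 12.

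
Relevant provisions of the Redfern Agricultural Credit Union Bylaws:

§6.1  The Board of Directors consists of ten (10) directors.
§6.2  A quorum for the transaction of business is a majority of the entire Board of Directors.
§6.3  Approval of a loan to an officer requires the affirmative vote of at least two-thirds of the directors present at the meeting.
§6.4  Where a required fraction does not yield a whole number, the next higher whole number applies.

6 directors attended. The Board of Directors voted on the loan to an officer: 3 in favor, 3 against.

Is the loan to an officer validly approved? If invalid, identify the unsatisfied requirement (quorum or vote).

Invalid — vote requirement not satisfied.

Quorum: 6 present; quorum is 6. Satisfied.
Vote: the loan to an officer requires two-thirds of the directors present (6). 2/3 of 6 = 4, so 4 affirmative votes are needed; 3 voted in favor. Not satisfied.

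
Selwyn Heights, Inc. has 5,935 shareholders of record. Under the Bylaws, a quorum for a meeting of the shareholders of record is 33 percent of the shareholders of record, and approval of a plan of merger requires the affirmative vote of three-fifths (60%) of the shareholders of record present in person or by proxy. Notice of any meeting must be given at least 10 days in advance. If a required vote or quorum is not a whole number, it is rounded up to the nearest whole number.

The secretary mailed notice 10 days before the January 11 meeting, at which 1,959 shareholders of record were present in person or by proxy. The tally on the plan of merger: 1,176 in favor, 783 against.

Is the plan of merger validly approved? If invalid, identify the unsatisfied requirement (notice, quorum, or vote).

Valid — all requirements satisfied.

Notice: 10 days given; 10 required. Satisfied.
Quorum: 33% of 5,935 = 1,958.55, rounded up to 1,959; 1,959 present. Satisfied.
Vote: requires three-fifths of those present (1,959); 3/5 of 1959 = 1175.40, rounded up to 1176, so 1,176 needed; 1,176 in favor. Satisfied.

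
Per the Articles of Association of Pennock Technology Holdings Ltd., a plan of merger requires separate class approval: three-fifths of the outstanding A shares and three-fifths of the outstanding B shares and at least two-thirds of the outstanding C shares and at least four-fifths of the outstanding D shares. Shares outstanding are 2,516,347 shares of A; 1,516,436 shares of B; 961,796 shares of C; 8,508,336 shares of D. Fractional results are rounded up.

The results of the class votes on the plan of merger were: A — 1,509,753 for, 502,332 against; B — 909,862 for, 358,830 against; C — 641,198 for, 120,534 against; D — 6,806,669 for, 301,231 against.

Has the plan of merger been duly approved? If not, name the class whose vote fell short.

Not approved — the A shares did not give the required vote.

A: 3/5 of 2516347 = 1509808.20, rounded up to 1509809; 1,509,809 required, 1,509,753 in favor — not approved.
B: 3/5 of 1516436 = 909861.60, rounded up to 909862; 909,862 required, 909,862 in favor — approved.
C: 2/3 of 961796 = 641197.33, rounded up to 641198; 641,198 required, 641,198 in favor — approved.
D: 4/5 of 8508336 = 6806668.80, rounded up to 6806669; 6,806,669 required, 6,806,669 in favor — approved.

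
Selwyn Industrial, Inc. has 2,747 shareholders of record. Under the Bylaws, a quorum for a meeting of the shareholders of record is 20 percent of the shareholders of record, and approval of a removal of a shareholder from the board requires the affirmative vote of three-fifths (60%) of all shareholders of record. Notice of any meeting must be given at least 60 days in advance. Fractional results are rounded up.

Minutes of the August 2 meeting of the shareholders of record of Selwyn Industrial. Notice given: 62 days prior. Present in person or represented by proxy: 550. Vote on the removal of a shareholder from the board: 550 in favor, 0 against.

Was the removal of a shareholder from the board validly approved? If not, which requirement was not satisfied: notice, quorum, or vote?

Notice: 62 days given; 60 required. Satisfied.
Quorum: 20% of 2,747 = 549.40, rounded up to 550; 550 present. Satisfied.
Vote: requires three-fifths of all shareholders of record (2,747); 3/5 of 2747 = 1648.20, rounded up to 1649, so 1,649 needed; 550 in favor. Not satisfied.

Invalid — vote requirement not satisfied.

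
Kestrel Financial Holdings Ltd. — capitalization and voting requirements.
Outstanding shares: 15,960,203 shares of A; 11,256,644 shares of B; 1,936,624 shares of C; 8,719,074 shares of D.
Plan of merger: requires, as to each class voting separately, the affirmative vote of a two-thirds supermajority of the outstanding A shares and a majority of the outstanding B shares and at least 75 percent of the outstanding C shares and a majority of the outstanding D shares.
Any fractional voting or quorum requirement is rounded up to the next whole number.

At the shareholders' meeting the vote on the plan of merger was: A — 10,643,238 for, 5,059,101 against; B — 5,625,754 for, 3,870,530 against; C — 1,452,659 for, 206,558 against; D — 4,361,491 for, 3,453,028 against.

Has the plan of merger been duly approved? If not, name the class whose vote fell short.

A: 2/3 of 15960203 = 10640135.33, rounded up to 10640136; 10,640,136 required, 10,643,238 in favor — approved.
B: a majority of 11256644 is 5628323; 5,628,323 required, 5,625,754 in favor — not approved.
C: 3/4 of 1936624 = 1452468; 1,452,468 required, 1,452,659 in favor — approved.
D: a majority of 8719074 is 4359538; 4,359,538 required, 4,361,491 in favor — approved.

Not approved — the B shares did not give the required vote.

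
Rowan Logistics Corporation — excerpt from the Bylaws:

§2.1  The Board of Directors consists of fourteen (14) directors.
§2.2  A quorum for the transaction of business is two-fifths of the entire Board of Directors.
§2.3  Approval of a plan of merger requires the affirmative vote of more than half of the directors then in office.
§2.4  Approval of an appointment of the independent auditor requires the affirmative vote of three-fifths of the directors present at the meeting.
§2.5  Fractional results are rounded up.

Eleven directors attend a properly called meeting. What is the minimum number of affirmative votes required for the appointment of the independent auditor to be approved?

The appointment of the independent auditor requires three-fifths of the directors present (11).
3/5 of 11 = 6.60, rounded up to 7.

7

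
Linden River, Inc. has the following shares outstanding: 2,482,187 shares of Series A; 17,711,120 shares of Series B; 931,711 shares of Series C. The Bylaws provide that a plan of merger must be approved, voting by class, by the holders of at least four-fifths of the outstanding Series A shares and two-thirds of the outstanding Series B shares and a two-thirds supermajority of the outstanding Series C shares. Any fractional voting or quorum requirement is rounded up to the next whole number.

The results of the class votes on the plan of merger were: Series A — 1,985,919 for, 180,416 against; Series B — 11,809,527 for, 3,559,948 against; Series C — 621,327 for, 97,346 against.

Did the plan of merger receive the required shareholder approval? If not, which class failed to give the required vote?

Series A: 4/5 of 2482187 = 1985749.60, rounded up to 1985750; 1,985,750 required, 1,985,919 in favor — approved.
Series B: 2/3 of 17711120 = 11807413.33, rounded up to 11807414; 11,807,414 required, 11,809,527 in favor — approved.
Series C: 2/3 of 931711 = 621140.67, rounded up to 621141; 621,141 required, 621,327 in favor — approved.

Approved — every class gave the required vote.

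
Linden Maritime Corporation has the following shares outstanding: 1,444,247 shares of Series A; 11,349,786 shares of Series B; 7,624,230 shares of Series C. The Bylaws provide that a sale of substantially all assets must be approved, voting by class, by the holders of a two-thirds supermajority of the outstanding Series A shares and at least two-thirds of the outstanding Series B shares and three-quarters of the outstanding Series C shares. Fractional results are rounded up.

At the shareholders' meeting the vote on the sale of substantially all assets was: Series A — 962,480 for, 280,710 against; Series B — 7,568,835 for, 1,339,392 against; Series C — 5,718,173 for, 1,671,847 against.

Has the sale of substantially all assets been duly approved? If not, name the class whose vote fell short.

Series A: 2/3 of 1444247 = 962831.33, rounded up to 962832; 962,832 required, 962,480 in favor — not approved.
Series B: 2/3 of 11349786 = 7566524; 7,566,524 required, 7,568,835 in favor — approved.
Series C: 3/4 of 7624230 = 5718172.50, rounded up to 5718173; 5,718,173 required, 5,718,173 in favor — approved.

Not approved — the Series A shares did not give the required vote.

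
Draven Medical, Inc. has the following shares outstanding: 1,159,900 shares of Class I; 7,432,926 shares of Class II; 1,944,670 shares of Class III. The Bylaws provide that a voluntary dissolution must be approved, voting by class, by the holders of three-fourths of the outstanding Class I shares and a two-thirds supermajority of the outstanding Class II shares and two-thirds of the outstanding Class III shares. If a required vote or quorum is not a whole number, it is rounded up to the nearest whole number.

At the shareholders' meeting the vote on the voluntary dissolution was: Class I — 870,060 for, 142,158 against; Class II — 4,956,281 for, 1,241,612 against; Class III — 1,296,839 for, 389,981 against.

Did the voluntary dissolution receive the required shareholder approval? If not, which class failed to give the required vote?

Approved — every class gave the required vote.

Class I: 3/4 of 1159900 = 869925; 869,925 required, 870,060 in favor — approved.
Class II: 2/3 of 7432926 = 4955284; 4,955,284 required, 4,956,281 in favor — approved.
Class III: 2/3 of 1944670 = 1296446.67, rounded up to 1296447; 1,296,447 required, 1,296,839 in favor — approved.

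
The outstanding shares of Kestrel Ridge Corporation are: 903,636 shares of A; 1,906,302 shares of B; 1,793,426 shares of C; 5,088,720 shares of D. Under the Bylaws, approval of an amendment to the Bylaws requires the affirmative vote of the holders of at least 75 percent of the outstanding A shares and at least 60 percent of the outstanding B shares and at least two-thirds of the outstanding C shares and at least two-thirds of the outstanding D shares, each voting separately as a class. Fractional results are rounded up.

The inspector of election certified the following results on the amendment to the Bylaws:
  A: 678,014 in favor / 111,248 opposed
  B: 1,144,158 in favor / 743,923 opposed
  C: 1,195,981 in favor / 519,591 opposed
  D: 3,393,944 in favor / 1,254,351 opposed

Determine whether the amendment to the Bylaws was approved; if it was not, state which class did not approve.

A: 3/4 of 903636 = 677727; 677,727 required, 678,014 in favor — approved.
B: 3/5 of 1906302 = 1143781.20, rounded up to 1143782; 1,143,782 required, 1,144,158 in favor — approved.
C: 2/3 of 1793426 = 1195617.33, rounded up to 1195618; 1,195,618 required, 1,195,981 in favor — approved.
D: 2/3 of 5088720 = 3392480; 3,392,480 required, 3,393,944 in favor — approved.

Approved — every class gave the required vote.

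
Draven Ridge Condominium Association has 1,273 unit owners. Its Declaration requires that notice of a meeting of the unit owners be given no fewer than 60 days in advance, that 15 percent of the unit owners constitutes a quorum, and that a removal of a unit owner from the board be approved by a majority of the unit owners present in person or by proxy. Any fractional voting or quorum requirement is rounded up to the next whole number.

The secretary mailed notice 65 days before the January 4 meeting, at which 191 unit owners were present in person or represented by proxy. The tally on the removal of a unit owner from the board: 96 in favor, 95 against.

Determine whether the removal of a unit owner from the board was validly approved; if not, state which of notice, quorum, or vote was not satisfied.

Valid — all requirements satisfied.

Notice: 65 days given; 60 required. Satisfied.
Quorum: 15% of 1,273 = 190.95, rounded up to 191; 191 present. Satisfied.
Vote: requires a majority of those present (191); a majority of 191 is 96, so 96 needed; 96 in favor. Satisfied.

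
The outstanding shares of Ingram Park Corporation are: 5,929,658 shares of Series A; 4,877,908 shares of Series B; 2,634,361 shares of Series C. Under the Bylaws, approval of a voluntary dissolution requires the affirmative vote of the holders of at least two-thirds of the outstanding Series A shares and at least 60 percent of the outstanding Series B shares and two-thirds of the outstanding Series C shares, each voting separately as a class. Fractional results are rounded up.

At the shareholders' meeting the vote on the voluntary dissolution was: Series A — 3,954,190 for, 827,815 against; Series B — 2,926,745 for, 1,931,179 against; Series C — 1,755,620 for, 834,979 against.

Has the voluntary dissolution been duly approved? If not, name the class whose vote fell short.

Series A: 2/3 of 5929658 = 3953105.33, rounded up to 3953106; 3,953,106 required, 3,954,190 in favor — approved.
Series B: 3/5 of 4877908 = 2926744.80, rounded up to 2926745; 2,926,745 required, 2,926,745 in favor — approved.
Series C: 2/3 of 2634361 = 1756240.67, rounded up to 1756241; 1,756,241 required, 1,755,620 in favor — not approved.

Not approved — the Series C shares did not give the required vote.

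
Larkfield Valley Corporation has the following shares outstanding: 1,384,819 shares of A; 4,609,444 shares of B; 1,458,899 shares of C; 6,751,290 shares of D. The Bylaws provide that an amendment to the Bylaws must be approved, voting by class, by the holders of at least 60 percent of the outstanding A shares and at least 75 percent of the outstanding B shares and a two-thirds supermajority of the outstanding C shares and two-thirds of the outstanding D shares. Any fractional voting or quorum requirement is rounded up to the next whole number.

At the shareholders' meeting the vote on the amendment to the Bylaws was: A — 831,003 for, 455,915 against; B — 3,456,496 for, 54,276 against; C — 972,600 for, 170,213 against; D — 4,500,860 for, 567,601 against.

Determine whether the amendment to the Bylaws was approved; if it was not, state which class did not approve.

Not approved — the B shares did not give the required vote.

A: 3/5 of 1384819 = 830891.40, rounded up to 830892; 830,892 required, 831,003 in favor — approved.
B: 3/4 of 4609444 = 3457083; 3,457,083 required, 3,456,496 in favor — not approved.
C: 2/3 of 1458899 = 972599.33, rounded up to 972600; 972,600 required, 972,600 in favor — approved.
D: 2/3 of 6751290 = 4500860; 4,500,860 required, 4,500,860 in favor — approved.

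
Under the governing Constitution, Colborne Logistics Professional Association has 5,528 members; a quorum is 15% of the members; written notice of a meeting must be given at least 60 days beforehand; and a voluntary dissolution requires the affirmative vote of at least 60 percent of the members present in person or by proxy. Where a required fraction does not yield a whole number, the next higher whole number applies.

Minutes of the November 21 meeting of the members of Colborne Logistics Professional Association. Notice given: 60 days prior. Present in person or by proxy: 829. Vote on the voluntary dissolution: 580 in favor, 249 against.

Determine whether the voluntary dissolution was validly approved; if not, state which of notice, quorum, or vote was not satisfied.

Notice: 60 days given; 60 required. Satisfied.
Quorum: 15% of 5,528 = 829.20, rounded up to 830; 829 present. Not satisfied.
Vote: requires three-fifths of those present (829); 3/5 of 829 = 497.40, rounded up to 498, so 498 needed; 580 in favor. Satisfied.

Invalid — quorum requirement not satisfied.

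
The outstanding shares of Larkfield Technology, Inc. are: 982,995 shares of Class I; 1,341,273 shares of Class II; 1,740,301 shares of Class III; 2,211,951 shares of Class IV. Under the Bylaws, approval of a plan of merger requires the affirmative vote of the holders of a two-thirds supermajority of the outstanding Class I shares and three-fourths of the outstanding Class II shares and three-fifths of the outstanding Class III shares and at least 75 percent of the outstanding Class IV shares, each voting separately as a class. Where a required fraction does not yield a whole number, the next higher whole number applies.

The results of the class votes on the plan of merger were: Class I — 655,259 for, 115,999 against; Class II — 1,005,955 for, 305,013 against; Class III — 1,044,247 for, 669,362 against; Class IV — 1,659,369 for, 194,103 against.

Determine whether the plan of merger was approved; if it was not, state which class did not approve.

Class I: 2/3 of 982995 = 655330; 655,330 required, 655,259 in favor — not approved.
Class II: 3/4 of 1341273 = 1005954.75, rounded up to 1005955; 1,005,955 required, 1,005,955 in favor — approved.
Class III: 3/5 of 1740301 = 1044180.60, rounded up to 1044181; 1,044,181 required, 1,044,247 in favor — approved.
Class IV: 3/4 of 2211951 = 1658963.25, rounded up to 1658964; 1,658,964 required, 1,659,369 in favor — approved.

Not approved — the Class I shares did not give the required vote.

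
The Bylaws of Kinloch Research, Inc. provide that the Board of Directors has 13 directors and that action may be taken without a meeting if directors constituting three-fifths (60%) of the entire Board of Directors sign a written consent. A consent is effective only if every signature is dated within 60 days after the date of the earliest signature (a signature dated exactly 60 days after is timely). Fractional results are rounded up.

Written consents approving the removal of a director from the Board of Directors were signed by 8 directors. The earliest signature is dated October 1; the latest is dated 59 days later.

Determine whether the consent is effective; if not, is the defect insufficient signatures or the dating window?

Effective — both the signature and dating-window requirements are satisfied.

Signatures required: three-fifths (60%) of 13 — 3/5 of 13 = 7.80, rounded up to 8, so 8 needed; 8 signed. Sufficient.
Dating window: the latest signature is 59 days after the earliest; the limit is 60 days. Within the window.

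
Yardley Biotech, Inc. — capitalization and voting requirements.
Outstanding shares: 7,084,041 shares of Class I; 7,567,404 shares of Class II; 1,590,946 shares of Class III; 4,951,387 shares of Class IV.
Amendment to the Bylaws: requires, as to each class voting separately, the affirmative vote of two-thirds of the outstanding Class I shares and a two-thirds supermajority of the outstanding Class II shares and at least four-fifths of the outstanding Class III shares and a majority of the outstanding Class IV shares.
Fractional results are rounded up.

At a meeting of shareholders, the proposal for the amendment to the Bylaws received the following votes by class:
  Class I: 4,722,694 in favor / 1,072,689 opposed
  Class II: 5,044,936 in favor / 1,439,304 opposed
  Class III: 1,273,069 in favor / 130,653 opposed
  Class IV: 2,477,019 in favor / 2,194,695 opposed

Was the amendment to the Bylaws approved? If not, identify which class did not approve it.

Class I: 2/3 of 7084041 = 4722694; 4,722,694 required, 4,722,694 in favor — approved.
Class II: 2/3 of 7567404 = 5044936; 5,044,936 required, 5,044,936 in favor — approved.
Class III: 4/5 of 1590946 = 1272756.80, rounded up to 1272757; 1,272,757 required, 1,273,069 in favor — approved.
Class IV: a majority of 4951387 is 2475694; 2,475,694 required, 2,477,019 in favor — approved.

Approved — every class gave the required vote.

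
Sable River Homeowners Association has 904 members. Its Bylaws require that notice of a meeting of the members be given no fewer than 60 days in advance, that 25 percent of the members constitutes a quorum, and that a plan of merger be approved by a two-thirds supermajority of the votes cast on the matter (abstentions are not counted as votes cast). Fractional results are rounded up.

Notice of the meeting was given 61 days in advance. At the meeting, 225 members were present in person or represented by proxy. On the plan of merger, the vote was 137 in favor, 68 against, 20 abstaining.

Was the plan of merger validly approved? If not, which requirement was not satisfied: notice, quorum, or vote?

Notice: 61 days given; 60 required. Satisfied.
Quorum: 25% of 904 = 226; 225 present. Not satisfied.
Vote: requires two-thirds of the votes cast (225 − 20 abstaining = 205); 2/3 of 205 = 136.67, rounded up to 137, so 137 needed; 137 in favor. Satisfied.

Invalid — quorum requirement not satisfied.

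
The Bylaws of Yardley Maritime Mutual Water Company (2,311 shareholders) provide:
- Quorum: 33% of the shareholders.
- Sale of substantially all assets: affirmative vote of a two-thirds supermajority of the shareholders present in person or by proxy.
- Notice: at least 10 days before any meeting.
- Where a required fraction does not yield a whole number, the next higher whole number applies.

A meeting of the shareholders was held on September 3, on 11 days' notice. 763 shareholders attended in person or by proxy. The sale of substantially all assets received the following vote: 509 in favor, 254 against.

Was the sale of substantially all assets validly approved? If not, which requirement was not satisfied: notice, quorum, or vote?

Valid — all requirements satisfied.

Notice: 11 days given; 10 required. Satisfied.
Quorum: 33% of 2,311 = 762.63, rounded up to 763; 763 present. Satisfied.
Vote: requires two-thirds of those present (763); 2/3 of 763 = 508.67, rounded up to 509, so 509 needed; 509 in favor. Satisfied.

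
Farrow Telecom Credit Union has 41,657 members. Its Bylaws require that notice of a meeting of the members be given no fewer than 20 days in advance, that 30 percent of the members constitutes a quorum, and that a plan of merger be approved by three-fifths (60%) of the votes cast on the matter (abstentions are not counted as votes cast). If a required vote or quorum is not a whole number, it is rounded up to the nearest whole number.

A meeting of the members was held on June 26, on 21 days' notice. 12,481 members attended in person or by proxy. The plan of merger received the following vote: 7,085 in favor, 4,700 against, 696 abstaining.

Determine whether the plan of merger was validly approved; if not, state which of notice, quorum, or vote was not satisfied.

Invalid — quorum requirement not satisfied.

Notice: 21 days given; 20 required. Satisfied.
Quorum: 30% of 41,657 = 12,497.10, rounded up to 12,498; 12,481 present. Not satisfied.
Vote: requires three-fifths of the votes cast (12,481 − 696 abstaining = 11,785); 3/5 of 11785 = 7071, so 7,071 needed; 7,085 in favor. Satisfied.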